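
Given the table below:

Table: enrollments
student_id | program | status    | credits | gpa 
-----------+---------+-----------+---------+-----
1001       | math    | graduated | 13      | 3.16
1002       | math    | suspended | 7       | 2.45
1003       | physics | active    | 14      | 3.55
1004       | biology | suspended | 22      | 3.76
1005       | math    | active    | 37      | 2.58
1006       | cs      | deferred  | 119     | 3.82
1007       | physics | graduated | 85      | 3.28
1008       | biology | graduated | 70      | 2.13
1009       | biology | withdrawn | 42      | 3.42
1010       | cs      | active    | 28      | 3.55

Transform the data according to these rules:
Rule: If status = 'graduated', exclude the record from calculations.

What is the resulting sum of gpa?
23.13

Step 1: Identify records where status = 'graduated'
Step 2: The excluded records sum to 8.57
Step 3: Original total gpa = 31.7
Step 4: Remaining total = 31.7 - 8.57 = 23.13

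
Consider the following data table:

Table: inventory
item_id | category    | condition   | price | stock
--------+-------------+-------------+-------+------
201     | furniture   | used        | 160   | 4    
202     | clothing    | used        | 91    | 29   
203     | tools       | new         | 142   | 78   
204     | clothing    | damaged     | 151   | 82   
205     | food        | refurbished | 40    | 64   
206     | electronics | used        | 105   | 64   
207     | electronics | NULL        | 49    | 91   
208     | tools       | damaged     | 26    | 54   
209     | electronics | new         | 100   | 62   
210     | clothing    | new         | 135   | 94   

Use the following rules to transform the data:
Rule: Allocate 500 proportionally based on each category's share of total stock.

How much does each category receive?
clothing: 164.79, electronics: 174.44, food: 51.45, furniture: 3.22, tools: 106.11

Step 1: Calculate total stock = 622
Step 2: Calculate each category's proportion:
  clothing: 205/622 = 32.96% → 164.79
  electronics: 217/622 = 34.89% → 174.44
  food: 64/622 = 10.29% → 51.45
  furniture: 4/622 = 0.64% → 3.22
  tools: 132/622 = 21.22% → 106.11
Step 3: Verify: sum of allocations ≈ 500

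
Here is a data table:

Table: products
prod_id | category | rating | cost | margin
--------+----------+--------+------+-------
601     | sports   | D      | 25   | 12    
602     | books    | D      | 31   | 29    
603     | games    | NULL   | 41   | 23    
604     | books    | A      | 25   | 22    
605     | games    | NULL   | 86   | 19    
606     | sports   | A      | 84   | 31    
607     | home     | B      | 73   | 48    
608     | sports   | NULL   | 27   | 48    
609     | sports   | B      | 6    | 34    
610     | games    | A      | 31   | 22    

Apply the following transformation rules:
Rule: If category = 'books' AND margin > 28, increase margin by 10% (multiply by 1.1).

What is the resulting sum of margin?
290.9

Step 1: Find records where category = 'books' AND margin > 28
Step 2: 1 records match, summing to 29
Step 3: After multiplier: 29 × 1.1 = 31.9
Step 4: Unaffected records sum: 259
Step 5: Final sum = 31.9 + 259 = 290.9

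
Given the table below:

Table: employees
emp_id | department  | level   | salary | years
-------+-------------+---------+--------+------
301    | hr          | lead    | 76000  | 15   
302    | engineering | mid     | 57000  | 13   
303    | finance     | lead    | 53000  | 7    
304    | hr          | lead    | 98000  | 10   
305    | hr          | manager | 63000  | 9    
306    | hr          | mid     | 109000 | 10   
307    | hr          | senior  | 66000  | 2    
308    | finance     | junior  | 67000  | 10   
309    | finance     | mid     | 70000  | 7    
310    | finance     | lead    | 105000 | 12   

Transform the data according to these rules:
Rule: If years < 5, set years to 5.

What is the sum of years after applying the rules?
98

Step 1: 1 records have years < 5
Step 2: These records originally summed to 2
Step 3: After setting to minimum: 1 × 5 = 5
Step 4: Unaffected records sum: 93
Step 5: Final sum = 5 + 93 = 98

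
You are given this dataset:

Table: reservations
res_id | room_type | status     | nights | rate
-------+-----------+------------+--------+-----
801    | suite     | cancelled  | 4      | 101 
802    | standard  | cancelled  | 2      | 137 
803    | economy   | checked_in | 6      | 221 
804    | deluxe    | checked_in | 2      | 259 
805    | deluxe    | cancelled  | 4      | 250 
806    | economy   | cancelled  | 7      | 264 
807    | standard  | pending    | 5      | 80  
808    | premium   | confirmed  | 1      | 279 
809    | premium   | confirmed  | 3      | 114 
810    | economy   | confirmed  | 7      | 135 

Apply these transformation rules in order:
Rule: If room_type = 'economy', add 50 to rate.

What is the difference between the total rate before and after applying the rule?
150

Step 1: Original sum of rate = 1840
Step 2: 3 records have room_type = 'economy'
Step 3: Each affected record changes by 50
Step 4: Total change = 3 × 50 = 150
Step 5: New sum = 1840 + 150 = 1990
Step 6: Difference = |1990 - 1840| = 150
        (Sum increased by 150)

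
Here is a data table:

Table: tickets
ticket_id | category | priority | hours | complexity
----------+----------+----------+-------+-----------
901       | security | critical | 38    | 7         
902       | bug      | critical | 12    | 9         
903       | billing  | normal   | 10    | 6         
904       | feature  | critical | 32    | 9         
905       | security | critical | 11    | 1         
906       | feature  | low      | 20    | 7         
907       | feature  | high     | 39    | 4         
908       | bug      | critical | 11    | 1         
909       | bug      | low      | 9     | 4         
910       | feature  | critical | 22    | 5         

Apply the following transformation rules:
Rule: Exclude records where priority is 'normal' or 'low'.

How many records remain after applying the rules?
7

Step 1: Count records to exclude
  - 1 (normal) + 2 (low) = 3 records
Step 2: Total records: 10
Step 3: Remaining = 10 - 3 = 7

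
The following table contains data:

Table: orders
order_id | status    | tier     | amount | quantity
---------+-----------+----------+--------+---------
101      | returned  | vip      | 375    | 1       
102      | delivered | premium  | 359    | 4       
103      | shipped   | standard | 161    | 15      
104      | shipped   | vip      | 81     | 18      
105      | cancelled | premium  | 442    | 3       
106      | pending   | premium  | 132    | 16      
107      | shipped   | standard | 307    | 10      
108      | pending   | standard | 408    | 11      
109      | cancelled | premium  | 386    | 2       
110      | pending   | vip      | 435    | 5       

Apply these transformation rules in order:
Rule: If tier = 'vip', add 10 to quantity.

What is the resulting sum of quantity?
115

Step 1: Count records where tier = 'vip': 3
Step 2: Total bonus added: 3 × 10 = 30
Step 3: Original sum of quantity: 85
Step 4: Final sum = 85 + 30 = 115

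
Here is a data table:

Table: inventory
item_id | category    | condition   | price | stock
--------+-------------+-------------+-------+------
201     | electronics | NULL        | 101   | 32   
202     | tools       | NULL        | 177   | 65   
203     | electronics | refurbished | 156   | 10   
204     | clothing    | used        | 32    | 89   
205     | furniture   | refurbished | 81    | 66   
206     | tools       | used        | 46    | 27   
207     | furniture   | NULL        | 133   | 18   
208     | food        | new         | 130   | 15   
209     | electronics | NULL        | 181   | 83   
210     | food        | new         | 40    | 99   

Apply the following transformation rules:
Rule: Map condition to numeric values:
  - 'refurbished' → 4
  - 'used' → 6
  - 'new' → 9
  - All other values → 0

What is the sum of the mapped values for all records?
38

Step 1: Apply mapping to each record
Step 2: Count by status:
  'refurbished': 2 records × 4 = 8
  'used': 2 records × 6 = 12
  'new': 2 records × 9 = 18
Step 3: Sum all mapped values = 38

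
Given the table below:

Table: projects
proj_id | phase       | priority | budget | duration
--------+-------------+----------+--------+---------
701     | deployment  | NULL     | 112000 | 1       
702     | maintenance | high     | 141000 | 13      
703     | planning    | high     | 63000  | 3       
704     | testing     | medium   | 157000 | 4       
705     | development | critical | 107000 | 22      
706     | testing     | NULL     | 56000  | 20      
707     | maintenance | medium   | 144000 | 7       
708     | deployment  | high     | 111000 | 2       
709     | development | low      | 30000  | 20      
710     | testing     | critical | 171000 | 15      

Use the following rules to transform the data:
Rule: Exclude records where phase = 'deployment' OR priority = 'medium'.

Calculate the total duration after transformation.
93

Step 1: Find records where phase = 'deployment' OR priority = 'medium'
Step 2: 4 records match, summing to 14
Step 3: Original sum: 107
Step 4: Remaining sum = 107 - 14 = 93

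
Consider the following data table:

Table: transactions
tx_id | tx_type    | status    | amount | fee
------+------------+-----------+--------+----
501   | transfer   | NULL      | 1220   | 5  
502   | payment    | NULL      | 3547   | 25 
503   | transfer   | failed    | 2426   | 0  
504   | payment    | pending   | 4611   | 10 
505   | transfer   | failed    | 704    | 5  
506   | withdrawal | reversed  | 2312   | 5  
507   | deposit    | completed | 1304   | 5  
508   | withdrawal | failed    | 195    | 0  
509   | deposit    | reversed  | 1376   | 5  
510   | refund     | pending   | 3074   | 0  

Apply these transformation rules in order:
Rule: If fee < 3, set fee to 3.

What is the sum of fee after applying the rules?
69

Step 1: 3 records have fee < 3
Step 2: These records originally summed to 0
Step 3: After setting to minimum: 3 × 3 = 9
Step 4: Unaffected records sum: 60
Step 5: Final sum = 9 + 60 = 69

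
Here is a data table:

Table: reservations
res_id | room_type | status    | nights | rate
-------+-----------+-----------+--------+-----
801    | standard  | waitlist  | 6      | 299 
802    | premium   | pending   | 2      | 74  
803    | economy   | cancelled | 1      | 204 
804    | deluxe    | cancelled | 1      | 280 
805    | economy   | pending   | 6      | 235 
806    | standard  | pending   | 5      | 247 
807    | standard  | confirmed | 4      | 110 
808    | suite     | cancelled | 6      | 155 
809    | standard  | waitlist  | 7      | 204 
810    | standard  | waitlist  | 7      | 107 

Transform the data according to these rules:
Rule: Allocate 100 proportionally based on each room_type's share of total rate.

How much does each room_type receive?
deluxe: 14.62, economy: 22.92, premium: 3.86, standard: 50.5, suite: 8.09

Step 1: Calculate total rate = 1915
Step 2: Calculate each room_type's proportion:
  deluxe: 280/1915 = 14.62% → 14.62
  economy: 439/1915 = 22.92% → 22.92
  premium: 74/1915 = 3.86% → 3.86
  standard: 967/1915 = 50.50% → 50.5
  suite: 155/1915 = 8.09% → 8.09
Step 3: Verify: sum of allocations ≈ 100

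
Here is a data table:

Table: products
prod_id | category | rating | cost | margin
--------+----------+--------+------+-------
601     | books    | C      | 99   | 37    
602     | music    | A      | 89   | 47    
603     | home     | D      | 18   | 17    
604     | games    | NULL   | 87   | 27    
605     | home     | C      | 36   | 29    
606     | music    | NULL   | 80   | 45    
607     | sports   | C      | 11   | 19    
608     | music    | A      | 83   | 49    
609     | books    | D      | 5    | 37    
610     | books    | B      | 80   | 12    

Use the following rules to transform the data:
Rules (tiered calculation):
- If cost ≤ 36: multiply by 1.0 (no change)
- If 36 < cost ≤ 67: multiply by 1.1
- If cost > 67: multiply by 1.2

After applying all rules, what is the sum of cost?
691.6

Step 1: Tier 1 (cost ≤ 36): 4 records, sum = 70 × 1.0 = 70.0
Step 2: Tier 2 (36 < cost ≤ 67): 0 records, sum = 0 × 1.1 = 0.0
Step 3: Tier 3 (cost > 67): 6 records, sum = 518 × 1.2 = 621.6
Step 4: Final sum = 70.0 + 0.0 + 621.6 = 691.6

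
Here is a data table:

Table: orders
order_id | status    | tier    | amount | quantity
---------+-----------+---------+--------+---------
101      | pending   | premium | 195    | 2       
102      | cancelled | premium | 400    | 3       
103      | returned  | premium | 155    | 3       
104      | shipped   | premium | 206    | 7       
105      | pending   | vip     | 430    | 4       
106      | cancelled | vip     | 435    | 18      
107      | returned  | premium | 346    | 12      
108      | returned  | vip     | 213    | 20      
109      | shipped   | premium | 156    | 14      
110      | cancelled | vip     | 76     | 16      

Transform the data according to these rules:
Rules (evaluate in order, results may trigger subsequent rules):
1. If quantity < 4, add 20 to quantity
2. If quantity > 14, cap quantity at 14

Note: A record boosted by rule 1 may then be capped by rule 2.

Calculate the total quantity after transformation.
121

Step 1: Apply rule 1 to records with quantity < 4
  - 3 records get bonus of 20
  - Of these, 3 records then exceed 14 and get capped
Step 2: Apply rule 2 to records with quantity > 14
  - 3 records (original) are capped
Step 3: Calculate final sum = 121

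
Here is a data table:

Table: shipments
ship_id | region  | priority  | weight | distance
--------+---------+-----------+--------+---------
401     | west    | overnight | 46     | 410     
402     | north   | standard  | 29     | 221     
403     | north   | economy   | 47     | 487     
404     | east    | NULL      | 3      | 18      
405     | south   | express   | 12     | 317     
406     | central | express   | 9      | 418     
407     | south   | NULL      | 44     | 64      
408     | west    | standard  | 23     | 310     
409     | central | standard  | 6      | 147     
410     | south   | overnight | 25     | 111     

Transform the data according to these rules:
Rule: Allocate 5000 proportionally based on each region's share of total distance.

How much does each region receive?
central: 1128.65, east: 35.96, north: 1414.3, south: 982.82, west: 1438.27

Step 1: Calculate total distance = 2503
Step 2: Calculate each region's proportion:
  central: 565/2503 = 22.57% → 1128.65
  east: 18/2503 = 0.72% → 35.96
  north: 708/2503 = 28.29% → 1414.3
  south: 492/2503 = 19.66% → 982.82
  west: 720/2503 = 28.77% → 1438.27
Step 3: Verify: sum of allocations ≈ 5000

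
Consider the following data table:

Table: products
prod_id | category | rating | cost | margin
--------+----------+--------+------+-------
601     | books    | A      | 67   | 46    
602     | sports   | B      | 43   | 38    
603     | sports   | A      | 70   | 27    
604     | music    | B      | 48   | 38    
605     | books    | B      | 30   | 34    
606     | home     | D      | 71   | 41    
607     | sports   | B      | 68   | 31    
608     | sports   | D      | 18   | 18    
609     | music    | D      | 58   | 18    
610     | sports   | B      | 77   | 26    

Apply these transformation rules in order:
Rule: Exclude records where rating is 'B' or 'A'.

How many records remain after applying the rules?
3

Step 1: Count records to exclude
  - 5 (B) + 2 (A) = 7 records
Step 2: Total records: 10
Step 3: Remaining = 10 - 7 = 3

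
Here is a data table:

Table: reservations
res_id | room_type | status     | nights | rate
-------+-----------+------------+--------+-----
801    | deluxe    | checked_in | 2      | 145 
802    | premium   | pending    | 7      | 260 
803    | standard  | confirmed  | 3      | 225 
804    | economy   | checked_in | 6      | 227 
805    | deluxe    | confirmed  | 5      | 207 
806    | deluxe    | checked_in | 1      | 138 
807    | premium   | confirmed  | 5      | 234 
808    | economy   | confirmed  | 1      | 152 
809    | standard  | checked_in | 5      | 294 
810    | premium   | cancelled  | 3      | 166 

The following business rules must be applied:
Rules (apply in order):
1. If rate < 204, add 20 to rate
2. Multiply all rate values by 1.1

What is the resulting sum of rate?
2340.8

Step 1: Apply Rule 1 - Add 20 to records with rate < 204
  - 4 records affected: 601 + (4 × 20) = 681
  - Unaffected records: 1447
  - Sum after Rule 1: 2128
Step 2: Apply Rule 2 - Multiply all by 1.1
  - 2128 × 1.1 = 2340.8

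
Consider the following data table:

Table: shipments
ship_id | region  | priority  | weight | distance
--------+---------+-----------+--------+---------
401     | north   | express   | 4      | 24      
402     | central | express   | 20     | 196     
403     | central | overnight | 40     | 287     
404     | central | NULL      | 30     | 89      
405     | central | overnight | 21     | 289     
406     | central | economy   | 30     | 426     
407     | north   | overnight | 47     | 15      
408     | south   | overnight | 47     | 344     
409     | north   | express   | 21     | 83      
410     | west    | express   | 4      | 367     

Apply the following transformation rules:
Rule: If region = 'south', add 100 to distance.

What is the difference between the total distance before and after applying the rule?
100

Step 1: Original sum of distance = 2120
Step 2: 1 records have region = 'south'
Step 3: Each affected record changes by 100
Step 4: Total change = 1 × 100 = 100
Step 5: New sum = 2120 + 100 = 2220
Step 6: Difference = |2220 - 2120| = 100
        (Sum increased by 100)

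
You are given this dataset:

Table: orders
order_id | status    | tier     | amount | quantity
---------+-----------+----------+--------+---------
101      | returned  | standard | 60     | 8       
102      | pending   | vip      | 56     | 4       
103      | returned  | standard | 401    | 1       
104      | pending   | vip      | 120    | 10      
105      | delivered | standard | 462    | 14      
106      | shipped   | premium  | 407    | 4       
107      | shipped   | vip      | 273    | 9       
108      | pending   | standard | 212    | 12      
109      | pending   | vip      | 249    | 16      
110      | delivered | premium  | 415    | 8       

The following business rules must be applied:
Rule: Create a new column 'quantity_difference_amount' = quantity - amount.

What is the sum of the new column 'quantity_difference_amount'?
-2569

Step 1: For each record, compute quantity - amount
Example calculations:
  8 - 60 = -52
  4 - 56 = -52
  1 - 401 = -400
  ...
Step 2: Sum all derived values
Step 3: Total = -2569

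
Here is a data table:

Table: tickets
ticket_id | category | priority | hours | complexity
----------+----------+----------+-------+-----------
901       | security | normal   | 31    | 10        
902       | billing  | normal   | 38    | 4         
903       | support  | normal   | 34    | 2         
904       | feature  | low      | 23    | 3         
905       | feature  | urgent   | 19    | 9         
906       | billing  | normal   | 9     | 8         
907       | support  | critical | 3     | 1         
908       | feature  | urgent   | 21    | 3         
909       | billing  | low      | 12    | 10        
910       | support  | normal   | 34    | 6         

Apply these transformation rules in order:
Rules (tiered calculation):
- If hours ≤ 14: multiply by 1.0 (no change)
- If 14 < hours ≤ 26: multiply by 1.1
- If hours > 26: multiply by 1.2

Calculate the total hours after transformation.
257.7

Step 1: Tier 1 (hours ≤ 14): 3 records, sum = 24 × 1.0 = 24.0
Step 2: Tier 2 (14 < hours ≤ 26): 3 records, sum = 63 × 1.1 = 69.3
Step 3: Tier 3 (hours > 26): 4 records, sum = 137 × 1.2 = 164.4
Step 4: Final sum = 24.0 + 69.3 + 164.4 = 257.7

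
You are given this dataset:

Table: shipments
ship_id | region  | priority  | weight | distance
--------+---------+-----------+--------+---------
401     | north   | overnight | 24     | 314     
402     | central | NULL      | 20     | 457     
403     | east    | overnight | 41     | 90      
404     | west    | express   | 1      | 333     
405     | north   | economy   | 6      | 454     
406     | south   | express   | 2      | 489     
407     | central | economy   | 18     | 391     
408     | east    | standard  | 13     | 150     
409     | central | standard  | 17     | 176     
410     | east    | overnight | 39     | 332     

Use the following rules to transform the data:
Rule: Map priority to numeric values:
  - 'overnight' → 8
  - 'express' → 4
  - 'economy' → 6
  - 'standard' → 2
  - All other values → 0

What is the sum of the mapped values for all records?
48

Step 1: Apply mapping to each record
Step 2: Count by status:
  'overnight': 3 records × 8 = 24
  'express': 2 records × 4 = 8
  'economy': 2 records × 6 = 12
  'standard': 2 records × 2 = 4
Step 3: Sum all mapped values = 48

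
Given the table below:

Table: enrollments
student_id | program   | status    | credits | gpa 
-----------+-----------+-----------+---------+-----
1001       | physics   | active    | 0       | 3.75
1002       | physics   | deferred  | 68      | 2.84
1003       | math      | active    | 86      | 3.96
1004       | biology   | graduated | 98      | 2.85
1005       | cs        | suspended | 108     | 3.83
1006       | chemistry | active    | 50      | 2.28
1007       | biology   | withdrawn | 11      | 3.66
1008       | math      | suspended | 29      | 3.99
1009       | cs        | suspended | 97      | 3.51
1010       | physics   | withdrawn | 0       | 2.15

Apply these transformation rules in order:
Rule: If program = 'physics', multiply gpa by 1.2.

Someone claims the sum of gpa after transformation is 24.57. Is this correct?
No, the correct result is 34.57.

Step 1: Calculate the correct sum after transformation
Step 2: Apply multiplier 1.2 to records where program = 'physics'
Step 3: Correct result = 34.57
Step 4: Claimed result = 24.57
Step 5: 34.57 ≠ 24.57
Conclusion: The claimed result is incorrect. The correct answer is 34.57.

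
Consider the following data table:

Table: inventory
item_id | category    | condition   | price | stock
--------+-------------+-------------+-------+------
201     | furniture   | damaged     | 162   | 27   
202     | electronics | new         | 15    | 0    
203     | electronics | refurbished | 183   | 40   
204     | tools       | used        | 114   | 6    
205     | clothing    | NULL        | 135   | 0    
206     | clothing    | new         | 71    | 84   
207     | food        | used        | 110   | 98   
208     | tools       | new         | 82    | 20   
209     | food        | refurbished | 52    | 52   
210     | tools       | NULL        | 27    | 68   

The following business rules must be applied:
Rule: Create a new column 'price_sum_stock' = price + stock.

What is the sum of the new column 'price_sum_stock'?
1346

Step 1: For each record, compute price + stock
Example calculations:
  162 + 27 = 189
  15 + 0 = 15
  183 + 40 = 223
  ...
Step 2: Sum all derived values
Step 3: Total = 1346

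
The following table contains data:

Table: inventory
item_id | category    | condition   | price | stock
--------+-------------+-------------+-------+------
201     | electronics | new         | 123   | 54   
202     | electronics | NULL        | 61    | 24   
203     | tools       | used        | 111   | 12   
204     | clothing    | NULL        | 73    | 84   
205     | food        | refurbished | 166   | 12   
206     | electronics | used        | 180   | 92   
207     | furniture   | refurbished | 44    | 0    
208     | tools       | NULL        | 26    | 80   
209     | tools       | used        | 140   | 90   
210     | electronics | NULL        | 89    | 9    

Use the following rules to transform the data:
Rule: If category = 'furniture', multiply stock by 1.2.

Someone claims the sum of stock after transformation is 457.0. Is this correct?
Yes, the result is correct.

Step 1: Calculate the correct sum after transformation
Step 2: Apply multiplier 1.2 to records where category = 'furniture'
Step 3: Correct result = 457.0
Step 4: Claimed result = 457.0
Step 5: 457.0 = 457.0 ✓
Conclusion: The claimed result is correct.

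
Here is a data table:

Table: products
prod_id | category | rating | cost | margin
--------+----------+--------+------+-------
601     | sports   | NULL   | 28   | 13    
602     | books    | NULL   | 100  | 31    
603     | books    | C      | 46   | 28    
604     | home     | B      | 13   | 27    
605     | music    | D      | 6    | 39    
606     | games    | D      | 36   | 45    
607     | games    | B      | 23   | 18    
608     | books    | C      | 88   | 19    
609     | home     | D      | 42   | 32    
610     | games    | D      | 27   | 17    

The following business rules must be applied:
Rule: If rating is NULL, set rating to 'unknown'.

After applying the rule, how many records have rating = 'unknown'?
2

Step 1: Count records where rating IS NULL
Step 2: Found 2 records with NULL rating
Step 3: These records will have rating set to 'unknown'
Step 4: Records already having rating = 'unknown': 0
Step 5: Answer: 2 + 0 = 2 records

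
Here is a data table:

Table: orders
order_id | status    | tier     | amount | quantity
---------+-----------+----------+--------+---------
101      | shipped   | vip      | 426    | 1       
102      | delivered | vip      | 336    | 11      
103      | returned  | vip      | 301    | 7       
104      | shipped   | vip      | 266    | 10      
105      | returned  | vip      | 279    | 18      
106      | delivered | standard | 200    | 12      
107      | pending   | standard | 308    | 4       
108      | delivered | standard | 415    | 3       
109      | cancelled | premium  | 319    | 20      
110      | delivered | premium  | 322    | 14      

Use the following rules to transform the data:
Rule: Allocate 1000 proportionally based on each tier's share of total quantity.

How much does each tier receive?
premium: 340.0, standard: 190.0, vip: 470.0

Step 1: Calculate total quantity = 100
Step 2: Calculate each tier's proportion:
  premium: 34/100 = 34.00% → 340.0
  standard: 19/100 = 19.00% → 190.0
  vip: 47/100 = 47.00% → 470.0
Step 3: Verify: sum of allocations ≈ 1000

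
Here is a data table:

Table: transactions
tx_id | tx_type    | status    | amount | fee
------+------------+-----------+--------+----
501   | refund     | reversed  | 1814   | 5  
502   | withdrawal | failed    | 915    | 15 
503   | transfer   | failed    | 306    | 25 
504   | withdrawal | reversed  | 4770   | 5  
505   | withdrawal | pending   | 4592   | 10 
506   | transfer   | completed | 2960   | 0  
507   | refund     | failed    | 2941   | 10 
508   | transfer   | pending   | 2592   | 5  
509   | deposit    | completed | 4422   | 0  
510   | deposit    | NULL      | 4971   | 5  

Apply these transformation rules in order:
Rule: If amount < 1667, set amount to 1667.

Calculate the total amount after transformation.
32396

Step 1: 2 records have amount < 1667
Step 2: These records originally summed to 1221
Step 3: After setting to minimum: 2 × 1667 = 3334
Step 4: Unaffected records sum: 29062
Step 5: Final sum = 3334 + 29062 = 32396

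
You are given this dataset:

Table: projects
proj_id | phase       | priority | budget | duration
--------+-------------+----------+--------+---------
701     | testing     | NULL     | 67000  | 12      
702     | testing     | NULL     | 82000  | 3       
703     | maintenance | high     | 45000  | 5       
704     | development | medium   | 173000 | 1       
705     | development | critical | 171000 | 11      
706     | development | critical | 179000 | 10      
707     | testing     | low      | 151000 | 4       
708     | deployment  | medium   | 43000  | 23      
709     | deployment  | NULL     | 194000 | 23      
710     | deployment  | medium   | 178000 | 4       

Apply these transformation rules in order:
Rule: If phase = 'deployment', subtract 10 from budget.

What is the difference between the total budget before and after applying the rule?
30

Step 1: Original sum of budget = 1283000
Step 2: 3 records have phase = 'deployment'
Step 3: Each affected record changes by -10
Step 4: Total change = 3 × -10 = -30
Step 5: New sum = 1283000 + -30 = 1282970
Step 6: Difference = |1282970 - 1283000| = 30
        (Sum decreased by 30)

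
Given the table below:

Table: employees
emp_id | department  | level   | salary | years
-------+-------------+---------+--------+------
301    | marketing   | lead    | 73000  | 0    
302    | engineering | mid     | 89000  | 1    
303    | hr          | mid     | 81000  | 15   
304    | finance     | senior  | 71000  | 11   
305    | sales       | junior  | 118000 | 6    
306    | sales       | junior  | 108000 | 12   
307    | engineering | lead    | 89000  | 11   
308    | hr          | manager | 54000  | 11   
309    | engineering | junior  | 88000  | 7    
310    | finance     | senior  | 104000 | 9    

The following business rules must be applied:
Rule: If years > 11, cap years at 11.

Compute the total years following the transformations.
78

Step 1: 2 records have years > 11
Step 2: These records originally summed to 27
Step 3: After capping: 2 × 11 = 22
Step 4: Unaffected records sum: 56
Step 5: Final sum = 22 + 56 = 78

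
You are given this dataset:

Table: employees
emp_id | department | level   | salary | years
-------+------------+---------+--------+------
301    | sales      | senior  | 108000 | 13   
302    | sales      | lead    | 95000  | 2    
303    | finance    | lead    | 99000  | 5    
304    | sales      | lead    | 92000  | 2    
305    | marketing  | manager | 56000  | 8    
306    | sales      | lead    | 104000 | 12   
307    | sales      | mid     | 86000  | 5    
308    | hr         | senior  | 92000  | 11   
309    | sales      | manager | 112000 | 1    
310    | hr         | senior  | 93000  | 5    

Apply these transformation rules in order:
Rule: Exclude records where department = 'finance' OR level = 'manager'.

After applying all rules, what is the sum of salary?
670000

Step 1: Find records where department = 'finance' OR level = 'manager'
Step 2: 3 records match, summing to 267000
Step 3: Original sum: 937000
Step 4: Remaining sum = 937000 - 267000 = 670000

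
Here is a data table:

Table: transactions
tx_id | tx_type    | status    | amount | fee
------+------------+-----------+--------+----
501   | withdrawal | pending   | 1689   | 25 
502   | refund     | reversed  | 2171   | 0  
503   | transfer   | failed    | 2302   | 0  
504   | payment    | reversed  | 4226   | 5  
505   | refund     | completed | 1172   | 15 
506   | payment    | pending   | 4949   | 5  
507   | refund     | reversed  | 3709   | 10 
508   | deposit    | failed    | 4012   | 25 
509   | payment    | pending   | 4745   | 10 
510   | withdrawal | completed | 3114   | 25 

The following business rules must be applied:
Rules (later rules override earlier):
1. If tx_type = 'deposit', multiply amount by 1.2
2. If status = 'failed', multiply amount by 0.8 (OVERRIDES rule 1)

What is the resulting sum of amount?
30826.2

Step 1: Rule 2 takes priority for records with status = 'failed'
  - 2 records: 6314 × 0.8 = 5051.2
Step 2: Rule 1 applies to remaining records with tx_type = 'deposit'
  - 0 records: 0 × 1.2 = 0.0
Step 3: Other records unchanged: 25775
Step 4: Final sum = 5051.2 + 0.0 + 25775 = 30826.2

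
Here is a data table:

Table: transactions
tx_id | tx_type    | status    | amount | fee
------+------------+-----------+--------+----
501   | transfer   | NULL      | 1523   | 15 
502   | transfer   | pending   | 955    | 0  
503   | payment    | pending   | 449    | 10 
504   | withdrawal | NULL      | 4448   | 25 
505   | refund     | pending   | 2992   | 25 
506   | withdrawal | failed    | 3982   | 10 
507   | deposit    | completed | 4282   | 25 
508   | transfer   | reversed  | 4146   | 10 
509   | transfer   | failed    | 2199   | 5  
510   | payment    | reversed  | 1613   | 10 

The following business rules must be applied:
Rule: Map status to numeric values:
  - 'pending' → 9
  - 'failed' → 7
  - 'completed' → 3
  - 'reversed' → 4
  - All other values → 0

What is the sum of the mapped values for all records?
52

Step 1: Apply mapping to each record
Step 2: Count by status:
  'pending': 3 records × 9 = 27
  'failed': 2 records × 7 = 14
  'completed': 1 records × 3 = 3
  'reversed': 2 records × 4 = 8
Step 3: Sum all mapped values = 52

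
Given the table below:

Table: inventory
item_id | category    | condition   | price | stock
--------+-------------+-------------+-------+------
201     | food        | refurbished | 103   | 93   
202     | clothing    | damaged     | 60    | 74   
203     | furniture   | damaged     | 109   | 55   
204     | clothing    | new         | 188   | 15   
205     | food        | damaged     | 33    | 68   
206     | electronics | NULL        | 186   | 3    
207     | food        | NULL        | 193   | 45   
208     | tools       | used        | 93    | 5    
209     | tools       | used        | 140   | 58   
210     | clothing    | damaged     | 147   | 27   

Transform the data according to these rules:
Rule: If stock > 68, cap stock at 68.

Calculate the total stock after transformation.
412

Step 1: 2 records have stock > 68
Step 2: These records originally summed to 167
Step 3: After capping: 2 × 68 = 136
Step 4: Unaffected records sum: 276
Step 5: Final sum = 136 + 276 = 412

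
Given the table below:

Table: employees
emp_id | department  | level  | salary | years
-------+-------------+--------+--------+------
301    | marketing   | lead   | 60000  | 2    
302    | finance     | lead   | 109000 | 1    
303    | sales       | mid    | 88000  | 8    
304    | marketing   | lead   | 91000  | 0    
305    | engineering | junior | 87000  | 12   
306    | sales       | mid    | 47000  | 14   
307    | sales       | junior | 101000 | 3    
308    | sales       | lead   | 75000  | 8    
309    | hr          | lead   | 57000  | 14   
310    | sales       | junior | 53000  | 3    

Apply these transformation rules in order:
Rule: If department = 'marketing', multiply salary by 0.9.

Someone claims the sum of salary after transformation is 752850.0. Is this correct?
No, the correct result is 752900.0.

Step 1: Calculate the correct sum after transformation
Step 2: Apply multiplier 0.9 to records where department = 'marketing'
Step 3: Correct result = 752900.0
Step 4: Claimed result = 752850.0
Step 5: 752900.0 ≠ 752850.0
Conclusion: The claimed result is incorrect. The correct answer is 752900.0.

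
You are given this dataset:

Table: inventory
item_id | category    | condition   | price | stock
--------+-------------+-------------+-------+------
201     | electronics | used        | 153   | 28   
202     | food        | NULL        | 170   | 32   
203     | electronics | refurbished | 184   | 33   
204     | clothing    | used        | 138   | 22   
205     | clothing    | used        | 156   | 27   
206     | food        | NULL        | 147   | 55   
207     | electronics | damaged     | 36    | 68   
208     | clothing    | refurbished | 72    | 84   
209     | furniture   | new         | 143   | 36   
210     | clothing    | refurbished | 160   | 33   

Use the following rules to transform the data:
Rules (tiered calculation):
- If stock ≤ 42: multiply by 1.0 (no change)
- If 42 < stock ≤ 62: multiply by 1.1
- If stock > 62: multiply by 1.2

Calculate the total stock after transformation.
453.9

Step 1: Tier 1 (stock ≤ 42): 7 records, sum = 211 × 1.0 = 211.0
Step 2: Tier 2 (42 < stock ≤ 62): 1 records, sum = 55 × 1.1 = 60.5
Step 3: Tier 3 (stock > 62): 2 records, sum = 152 × 1.2 = 182.4
Step 4: Final sum = 211.0 + 60.5 + 182.4 = 453.9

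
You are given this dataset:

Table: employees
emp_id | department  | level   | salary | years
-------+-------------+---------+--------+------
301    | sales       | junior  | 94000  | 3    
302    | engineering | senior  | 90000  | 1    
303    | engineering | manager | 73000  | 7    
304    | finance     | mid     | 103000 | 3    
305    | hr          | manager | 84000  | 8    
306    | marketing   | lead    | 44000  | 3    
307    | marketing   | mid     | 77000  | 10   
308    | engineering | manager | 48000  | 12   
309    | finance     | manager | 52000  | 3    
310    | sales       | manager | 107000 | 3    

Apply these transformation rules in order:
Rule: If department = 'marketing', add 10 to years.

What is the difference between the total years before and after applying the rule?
20

Step 1: Original sum of years = 53
Step 2: 2 records have department = 'marketing'
Step 3: Each affected record changes by 10
Step 4: Total change = 2 × 10 = 20
Step 5: New sum = 53 + 20 = 73
Step 6: Difference = |73 - 53| = 20
        (Sum increased by 20)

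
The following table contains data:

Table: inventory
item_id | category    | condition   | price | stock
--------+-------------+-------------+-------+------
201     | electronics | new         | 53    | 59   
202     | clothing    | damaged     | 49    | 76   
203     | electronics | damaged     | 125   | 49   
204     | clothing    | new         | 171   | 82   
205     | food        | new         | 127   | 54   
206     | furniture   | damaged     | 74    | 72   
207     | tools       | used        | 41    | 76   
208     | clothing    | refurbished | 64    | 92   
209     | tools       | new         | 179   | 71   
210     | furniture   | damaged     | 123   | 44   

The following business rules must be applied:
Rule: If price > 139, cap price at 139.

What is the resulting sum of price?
934

Step 1: 2 records have price > 139
Step 2: These records originally summed to 350
Step 3: After capping: 2 × 139 = 278
Step 4: Unaffected records sum: 656
Step 5: Final sum = 278 + 656 = 934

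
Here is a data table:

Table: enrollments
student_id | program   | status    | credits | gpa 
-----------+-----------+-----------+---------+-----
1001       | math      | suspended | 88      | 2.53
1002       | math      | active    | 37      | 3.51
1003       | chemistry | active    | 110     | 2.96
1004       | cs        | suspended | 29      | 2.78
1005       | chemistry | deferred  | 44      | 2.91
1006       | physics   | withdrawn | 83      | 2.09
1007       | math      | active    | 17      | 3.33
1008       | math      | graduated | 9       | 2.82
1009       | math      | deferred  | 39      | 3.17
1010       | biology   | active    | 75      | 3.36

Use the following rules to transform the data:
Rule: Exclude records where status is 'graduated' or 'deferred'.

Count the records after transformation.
7

Step 1: Count records to exclude
  - 1 (graduated) + 2 (deferred) = 3 records
Step 2: Total records: 10
Step 3: Remaining = 10 - 3 = 7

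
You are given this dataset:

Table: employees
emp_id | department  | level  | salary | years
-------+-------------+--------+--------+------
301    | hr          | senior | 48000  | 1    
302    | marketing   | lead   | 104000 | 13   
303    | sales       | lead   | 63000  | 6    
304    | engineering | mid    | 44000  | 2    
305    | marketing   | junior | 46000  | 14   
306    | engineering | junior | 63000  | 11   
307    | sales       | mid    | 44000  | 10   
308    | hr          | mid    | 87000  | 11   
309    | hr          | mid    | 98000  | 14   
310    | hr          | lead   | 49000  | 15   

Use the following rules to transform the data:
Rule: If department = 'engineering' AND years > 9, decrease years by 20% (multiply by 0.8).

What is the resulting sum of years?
94.8

Step 1: Find records where department = 'engineering' AND years > 9
Step 2: 1 records match, summing to 11
Step 3: After multiplier: 11 × 0.8 = 8.8
Step 4: Unaffected records sum: 86
Step 5: Final sum = 8.8 + 86 = 94.8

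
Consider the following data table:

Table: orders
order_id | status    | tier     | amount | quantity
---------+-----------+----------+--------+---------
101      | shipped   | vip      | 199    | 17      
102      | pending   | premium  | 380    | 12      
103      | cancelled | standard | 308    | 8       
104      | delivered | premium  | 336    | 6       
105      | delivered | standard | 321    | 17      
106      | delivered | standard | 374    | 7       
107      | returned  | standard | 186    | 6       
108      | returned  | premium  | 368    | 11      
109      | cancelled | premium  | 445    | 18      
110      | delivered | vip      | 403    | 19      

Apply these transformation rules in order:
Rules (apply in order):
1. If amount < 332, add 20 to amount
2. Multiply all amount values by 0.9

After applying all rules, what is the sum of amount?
3060.0

Step 1: Apply Rule 1 - Add 20 to records with amount < 332
  - 4 records affected: 1014 + (4 × 20) = 1094
  - Unaffected records: 2306
  - Sum after Rule 1: 3400
Step 2: Apply Rule 2 - Multiply all by 0.9
  - 3400 × 0.9 = 3060.0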